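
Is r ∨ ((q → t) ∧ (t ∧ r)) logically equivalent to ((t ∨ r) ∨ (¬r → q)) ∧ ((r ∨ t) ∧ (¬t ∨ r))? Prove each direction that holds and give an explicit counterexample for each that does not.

Equivalent; both directions hold.

(→) Assume the antecedent. If r is true, the consequent reduces to true regardless of the other variables. If r is false, the antecedent cannot hold. Either way the consequent holds.

(←) Assume the antecedent. If r is true, r ∨ ((q → t) ∧ (t ∧ r)) reduces to true regardless of the other variables. If r is false, the antecedent cannot hold. Either way r ∨ ((q → t) ∧ (t ∧ r)) holds.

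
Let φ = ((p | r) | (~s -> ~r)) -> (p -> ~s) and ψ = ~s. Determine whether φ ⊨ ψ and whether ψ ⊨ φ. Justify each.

Not equivalent: only (⇐) holds.

Forward direction. This fails. Under s = T, r = F, p = F, the left side is true but the right side is false.

Converse. Assume the antecedent. If s is true, the antecedent cannot hold. If s is false, the consequent reduces to true regardless of the other variables. Either way the consequent holds.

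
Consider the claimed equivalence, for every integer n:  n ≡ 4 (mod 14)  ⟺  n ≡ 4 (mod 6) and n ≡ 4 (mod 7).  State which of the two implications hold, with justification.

[⇐] If n ≡ 4 (mod 6) and n ≡ 4 (mod 7), then by the Chinese remainder theorem n ≡ 4 (mod 42). Since 4 ≡ 4 (mod 14) and 14 ∣ 42, we get n ≡ 4 (mod 14).

[⇒] This fails: n = 32 gives 32 ≡ 4 (mod 14) but 32 ≡ 2 (mod 6), so the conjunction on the right does not hold.

The forward direction fails; the converse holds.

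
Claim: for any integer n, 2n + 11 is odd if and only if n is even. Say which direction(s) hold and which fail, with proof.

Only the converse holds.

(→) This fails: take n = 5. Then 2n + 11 = 21, which is odd, yet n = 5 is odd, not even.

(←) Suppose n is even. Since 2 is even, 2n is even for every n, so 2n + 11 has the same parity as 11, which is odd. Hence 2n + 11 is odd.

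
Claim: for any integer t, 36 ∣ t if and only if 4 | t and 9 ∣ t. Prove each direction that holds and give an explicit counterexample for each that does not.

The biconditional holds.

(⟹) If 36 ∣ t, write t = 36q. Since 36 = 9·4, t = 4·(9q), so 4 ∣ t; and since 36 = 4·9, t = 9·(4q), so 9 ∣ t.

(⟸) Suppose 4 ∣ t and 9 ∣ t. Any common multiple of 4 and 9 is a multiple of their lcm; here gcd(4, 9) = 1, so lcm(4, 9) = 4·9 = 36, so 36 ∣ t.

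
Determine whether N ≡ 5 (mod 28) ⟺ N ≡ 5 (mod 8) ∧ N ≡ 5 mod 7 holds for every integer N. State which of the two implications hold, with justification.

[⇒] This fails: N = 33 gives 33 ≡ 5 (mod 28) but 33 ≡ 1 (mod 8), so the conjunction on the right does not hold.

[⇐] Conversely, if N ≡ 5 (mod 8) and N ≡ 5 (mod 7), then by the Chinese remainder theorem N ≡ 5 (mod 56). Since 5 ≡ 5 (mod 28) and 28 ∣ 56, we get N ≡ 5 (mod 28).

(⇒) fails; (⇐) holds.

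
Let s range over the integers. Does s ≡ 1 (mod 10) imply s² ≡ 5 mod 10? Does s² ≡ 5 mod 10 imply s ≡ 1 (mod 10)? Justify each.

Neither implication holds.

(⟹) This fails: take s = 1. Then 1 ≡ 1 (mod 10), but 1² = 1 ≡ 1 (mod 10), not 5.

(⟸) This fails: take s = 5. Then 5² = 25 ≡ 5 (mod 10), yet 5 ≡ 5 (mod 10), not 1.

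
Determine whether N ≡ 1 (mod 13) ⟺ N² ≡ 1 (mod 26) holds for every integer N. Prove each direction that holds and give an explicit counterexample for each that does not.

Neither direction holds.

(→) This fails: take N = 14. Then 14 ≡ 1 (mod 13), but 14² = 196 ≡ 14 (mod 26), not 1.

(←) This fails: take N = 25. Then 25² = 625 ≡ 1 (mod 26), yet 25 ≡ 12 (mod 13), not 1.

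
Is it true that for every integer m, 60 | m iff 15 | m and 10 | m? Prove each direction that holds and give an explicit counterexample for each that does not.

[⇐] This fails: take m = 30. Both 15 ∣ 30 and 10 ∣ 30, yet 30 is not a multiple of 60 (since 30 = 0·60 + 30), so 60 ∤ 30.

[⇒] If 60 ∣ m, write m = 60q. Since 60 = 4·15, m = 15·(4q), so 15 ∣ m; and since 60 = 6·10, m = 10·(6q), so 10 ∣ m.

(⇒) holds; (⇐) fails.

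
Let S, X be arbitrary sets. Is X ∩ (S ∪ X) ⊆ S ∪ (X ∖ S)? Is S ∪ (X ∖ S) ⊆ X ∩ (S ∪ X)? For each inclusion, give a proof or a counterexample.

(⟹) Let x ∈ X ∩ (S ∪ X). Then either x ∈ X and x ∉ S; or x ∈ S ∩ X. In each case x ∈ S ∪ (X ∖ S), so X ∩ (S ∪ X) ⊆ S ∪ (X ∖ S).

(⟸) This inclusion fails. Take S = {1}, X = ∅; then 1 ∈ S ∪ (X ∖ S) but 1 ∉ X ∩ (S ∪ X).

(⊆) holds; (⊇) fails.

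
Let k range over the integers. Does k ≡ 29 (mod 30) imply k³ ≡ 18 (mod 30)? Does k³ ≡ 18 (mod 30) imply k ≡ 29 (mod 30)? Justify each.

Forward direction. This fails: take k = 29. Then 29 ≡ 29 (mod 30), but 29³ = 24389 ≡ 29 (mod 30), not 18.

Converse. This fails: take k = 12. Then 12³ = 1728 ≡ 18 (mod 30), yet 12 ≡ 12 (mod 30), not 29.

(⇒) fails and (⇐) fails.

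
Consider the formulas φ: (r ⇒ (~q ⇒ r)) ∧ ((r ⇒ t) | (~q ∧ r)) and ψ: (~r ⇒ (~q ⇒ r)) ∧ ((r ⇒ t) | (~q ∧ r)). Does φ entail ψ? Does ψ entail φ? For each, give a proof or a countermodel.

(⟹) This fails. Under q = F, r = F, t = F, the left side is true but the right side is false.

(⟸) Assume the antecedent. If t is true, the consequent reduces to true regardless of the other variables. If t is false, the antecedent forces (q = T, r = F, t = F) or (q = F, r = T, t = F), and the consequent holds there. Either way the consequent holds.

Only the reverse direction holds.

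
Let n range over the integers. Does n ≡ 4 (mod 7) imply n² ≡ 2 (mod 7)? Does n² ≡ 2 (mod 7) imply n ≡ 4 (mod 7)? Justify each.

[⇒] Suppose n ≡ 4 (mod 7). Write n = 7j + 4. Then (7j + 4)² = 49j² + 56j + 16 = 7(7j² + 8j + 2) + 2, so n² ≡ 2 (mod 7).

[⇐] This fails: take n = 3. Then 3² = 9 ≡ 2 (mod 7), yet 3 ≡ 3 (mod 7), not 4.

Only the forward implication holds.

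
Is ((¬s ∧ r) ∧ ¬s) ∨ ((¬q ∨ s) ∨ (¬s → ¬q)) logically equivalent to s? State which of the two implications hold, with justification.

Forward direction. This fails. Under s = F, q = F, r = F, the left side is true but the right side is false.

Converse. Assume the antecedent. If s is true, the consequent reduces to true regardless of the other variables. If s is false, the antecedent cannot hold. Either way the consequent holds.

Not equivalent: only (⇐) holds.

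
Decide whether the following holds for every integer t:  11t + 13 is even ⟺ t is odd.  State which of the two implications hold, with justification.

Both implications hold.

(⇐) Suppose t is odd; write t = 2j + 1. Then 11t + 13 = 11·(2j + 1) + 13 = 2·11j + 24, which is even.

(⇒) Suppose 11t + 13 is even. Since 11 is odd, 11t and t have the same parity, so 11t + 13 ≡ t + 13 (mod 2). As 13 is odd, 11t + 13 is even exactly when t is odd. Thus t is odd.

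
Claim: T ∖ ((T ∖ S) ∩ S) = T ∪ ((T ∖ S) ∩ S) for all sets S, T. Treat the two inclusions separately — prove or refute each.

Both inclusions hold; the sets are equal.

(⊆) Let x ∈ T ∖ ((T ∖ S) ∩ S). Then either x ∈ T and x ∉ S; or x ∈ S ∩ T. In each case x ∈ T ∪ ((T ∖ S) ∩ S), so T ∖ ((T ∖ S) ∩ S) ⊆ T ∪ ((T ∖ S) ∩ S).

(⊇) Let x ∈ T ∪ ((T ∖ S) ∩ S). Then either x ∈ T and x ∉ S; or x ∈ S ∩ T. In each case x ∈ T ∖ ((T ∖ S) ∩ S), so T ∪ ((T ∖ S) ∩ S) ⊆ T ∖ ((T ∖ S) ∩ S).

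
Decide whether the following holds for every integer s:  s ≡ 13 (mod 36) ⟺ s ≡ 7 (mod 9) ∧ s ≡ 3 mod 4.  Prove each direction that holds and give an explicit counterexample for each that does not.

Both directions fail.

Forward direction. This fails: s = 13 gives 13 ≡ 13 (mod 36) but 13 ≡ 4 (mod 9), so the conjunction on the right does not hold.

Converse. This fails: s = 7 satisfies both congruences on the right (7 ≡ 7 mod 9 and 7 ≡ 3 mod 4) yet 7 ≡ 7 (mod 36), not 13.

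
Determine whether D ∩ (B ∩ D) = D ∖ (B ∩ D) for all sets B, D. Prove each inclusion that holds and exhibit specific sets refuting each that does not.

(⟹) This inclusion fails. Take B = {1}, D = {1}; then 1 ∈ D ∩ (B ∩ D) but 1 ∉ D ∖ (B ∩ D).

(⟸) This inclusion fails. Take B = ∅, D = {1}; then 1 ∈ D ∖ (B ∩ D) but 1 ∉ D ∩ (B ∩ D).

Neither inclusion holds.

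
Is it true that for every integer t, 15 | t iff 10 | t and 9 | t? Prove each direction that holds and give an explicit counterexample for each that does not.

(⟹) This fails: take t = 15. Certainly 15 ∣ 15, but 10 ∤ 15.

(⟸) Suppose 10 ∣ t and 9 ∣ t. Any common multiple of 10 and 9 is a multiple of their lcm; here gcd(10, 9) = 1, so lcm(10, 9) = 10·9 = 90, so 90 ∣ t. Since 15 ∣ 90, it follows that 15 ∣ t.

Only the converse holds.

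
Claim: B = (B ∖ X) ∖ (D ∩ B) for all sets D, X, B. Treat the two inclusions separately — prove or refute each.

(⊆) fails; (⊇) holds.

(⊆) This inclusion fails. Take D = {1}, X = ∅, B = {1}; then 1 ∈ B but 1 ∉ (B ∖ X) ∖ (D ∩ B).

(⊇) Let x ∈ (B ∖ X) ∖ (D ∩ B). Then x ∈ B and x ∉ D, X, from which x ∈ B.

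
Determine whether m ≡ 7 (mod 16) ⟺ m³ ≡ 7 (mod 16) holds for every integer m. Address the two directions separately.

Converse. Suppose m³ ≡ 7 (mod 16). The only residue r in {0, …, 15} with r³ ≡ 7 (mod 16) is r = 7, so m ≡ 7 (mod 16).

Forward direction. Suppose m ≡ 7 (mod 16). Write m = 16j + 7. Then (16j + 7)³ = 4096j³ + 5376j² + 2352j + 343 = 16(256j³ + 336j² + 147j + 21) + 7, so m³ ≡ 7 (mod 16).

Both directions hold.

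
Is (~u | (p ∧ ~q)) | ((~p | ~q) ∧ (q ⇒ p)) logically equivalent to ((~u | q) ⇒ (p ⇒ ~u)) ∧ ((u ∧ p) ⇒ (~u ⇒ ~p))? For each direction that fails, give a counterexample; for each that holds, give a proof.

(→) Assume the antecedent. If u is true, the antecedent forces (p = F, u = T, q = F) or (p = T, u = T, q = F), and the consequent holds there. If u is false, the consequent reduces to true regardless of the other variables. Either way the consequent holds.

(←) This fails. Under p = F, u = T, q = T, the left side is false but the right side is true.

Only the forward implication holds.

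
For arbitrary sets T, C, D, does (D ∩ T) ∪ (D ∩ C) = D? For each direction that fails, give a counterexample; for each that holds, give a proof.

The sets are not equal: only the forward inclusion holds.

(⊆) Let x ∈ (D ∩ T) ∪ (D ∩ C). Then either x ∈ T ∩ D and x ∉ C; or x ∈ C ∩ D and x ∉ T; or x ∈ T ∩ C ∩ D. In each case x ∈ D, so (D ∩ T) ∪ (D ∩ C) ⊆ D.

(⊇) This inclusion fails. Take T = ∅, C = ∅, D = {1}; then 1 ∈ D but 1 ∉ (D ∩ T) ∪ (D ∩ C).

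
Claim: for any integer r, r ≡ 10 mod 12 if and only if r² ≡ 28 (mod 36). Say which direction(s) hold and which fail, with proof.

(⇒) fails and (⇐) fails.

[⇒] This fails: take r = 22. Then 22 ≡ 10 (mod 12), but 22² = 484 ≡ 16 (mod 36), not 28.

[⇐] This fails: take r = 8. Then 8² = 64 ≡ 28 (mod 36), yet 8 ≡ 8 (mod 12), not 10.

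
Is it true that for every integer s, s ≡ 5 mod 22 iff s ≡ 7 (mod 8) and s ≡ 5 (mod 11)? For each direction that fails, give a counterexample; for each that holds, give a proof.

[⇒] This fails: s = 49 gives 49 ≡ 5 (mod 22) but 49 ≡ 1 (mod 8), so the conjunction on the right does not hold.

[⇐] Conversely, if s ≡ 7 (mod 8) and s ≡ 5 (mod 11), then by the Chinese remainder theorem s ≡ 71 (mod 88). Since 71 ≡ 5 (mod 22) and 22 ∣ 88, we get s ≡ 5 (mod 22).

Only the converse holds.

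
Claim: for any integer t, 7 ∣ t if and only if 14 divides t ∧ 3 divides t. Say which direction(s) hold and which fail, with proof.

The forward direction fails; the converse holds.

(⟹) This fails: take t = 7. Certainly 7 ∣ 7, but 14 ∤ 7.

(⟸) Suppose 14 ∣ t and 3 ∣ t. Any common multiple of 14 and 3 is a multiple of their lcm; here gcd(14, 3) = 1, so lcm(14, 3) = 14·3 = 42, so 42 ∣ t. Since 7 ∣ 42, it follows that 7 ∣ t.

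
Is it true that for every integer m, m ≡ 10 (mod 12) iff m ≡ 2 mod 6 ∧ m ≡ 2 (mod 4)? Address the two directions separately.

(⇒) This fails: m = 10 gives 10 ≡ 10 (mod 12) but 10 ≡ 4 (mod 6), so the conjunction on the right does not hold.

(⇐) This fails: m = 2 satisfies both congruences on the right (2 ≡ 2 mod 6 and 2 ≡ 2 mod 4) yet 2 ≡ 2 (mod 12), not 10.

Neither implication holds.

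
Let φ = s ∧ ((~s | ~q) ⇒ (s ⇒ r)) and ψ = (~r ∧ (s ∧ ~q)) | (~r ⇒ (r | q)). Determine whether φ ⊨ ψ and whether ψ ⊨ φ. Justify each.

Converse. This fails. Under q = T, s = F, r = F, the left side is false but the right side is true.

Forward direction. Assume the antecedent. If q is true, the consequent reduces to true regardless of the other variables. If q is false, the antecedent forces (q = F, s = T, r = T), and the consequent holds there. Either way the consequent holds.

The forward direction holds; the converse fails.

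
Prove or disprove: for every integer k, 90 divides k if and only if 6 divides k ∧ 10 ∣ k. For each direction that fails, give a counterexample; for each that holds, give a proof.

(⟹) If 90 ∣ k, write k = 90q. Since 90 = 15·6, k = 6·(15q), so 6 ∣ k; and since 90 = 9·10, k = 10·(9q), so 10 ∣ k.

(⟸) This fails: take k = 30. Both 6 ∣ 30 and 10 ∣ 30, yet 30 is not a multiple of 90 (since 30 = 0·90 + 30), so 90 ∤ 30.

Only the forward implication holds.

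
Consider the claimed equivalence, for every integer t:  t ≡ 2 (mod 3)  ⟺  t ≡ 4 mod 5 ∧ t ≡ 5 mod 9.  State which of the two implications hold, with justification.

Forward direction. This fails: t = 32 gives 32 ≡ 2 (mod 3) but 32 ≡ 2 (mod 5), so the conjunction on the right does not hold.

Converse. If t ≡ 4 (mod 5) and t ≡ 5 (mod 9), then by the Chinese remainder theorem t ≡ 14 (mod 45). Since 14 ≡ 2 (mod 3) and 3 ∣ 45, we get t ≡ 2 (mod 3).

Not equivalent: only (⇐) holds.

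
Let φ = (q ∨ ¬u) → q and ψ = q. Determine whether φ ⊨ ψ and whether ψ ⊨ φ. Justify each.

Not equivalent: only (⇐) holds.

[⇐] Assume the antecedent. If q is true, (q ∨ ¬u) → q reduces to true regardless of the other variables. If q is false, the antecedent cannot hold. Either way (q ∨ ¬u) → q holds.

[⇒] This fails. Under q = F, u = T, the left side is true but the right side is false.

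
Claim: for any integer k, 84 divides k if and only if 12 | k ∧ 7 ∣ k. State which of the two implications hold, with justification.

The biconditional holds.

(⇒) If 84 ∣ k, write k = 84q. Since 84 = 7·12, k = 12·(7q), so 12 ∣ k; and since 84 = 12·7, k = 7·(12q), so 7 ∣ k.

(⇐) Suppose 12 ∣ k and 7 ∣ k. Any common multiple of 12 and 7 is a multiple of their lcm; here gcd(12, 7) = 1, so lcm(12, 7) = 12·7 = 84, so 84 ∣ k.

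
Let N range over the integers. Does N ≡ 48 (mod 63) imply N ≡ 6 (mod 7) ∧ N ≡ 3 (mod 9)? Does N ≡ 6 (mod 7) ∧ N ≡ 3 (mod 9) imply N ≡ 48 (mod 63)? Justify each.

The biconditional holds.

(⇒) Suppose N ≡ 48 (mod 63); write N = 63j + 48. Since 7 ∣ 63, reducing mod 7 gives N ≡ 48 ≡ 6 (mod 7); since 9 ∣ 63, reducing mod 9 gives N ≡ 48 ≡ 3 (mod 9).

(⇐) Conversely, if N ≡ 6 (mod 7) and N ≡ 3 (mod 9), then by the Chinese remainder theorem N ≡ 48 (mod 63). This is exactly N ≡ 48 (mod 63).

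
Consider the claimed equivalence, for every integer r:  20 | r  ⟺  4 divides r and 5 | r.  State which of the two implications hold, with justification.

Both directions hold.

Forward direction. If 20 ∣ r, write r = 20q. Since 20 = 5·4, r = 4·(5q), so 4 ∣ r; and since 20 = 4·5, r = 5·(4q), so 5 ∣ r.

Converse. Suppose 4 ∣ r and 5 ∣ r. Any common multiple of 4 and 5 is a multiple of their lcm; here gcd(4, 5) = 1, so lcm(4, 5) = 4·5 = 20, so 20 ∣ r.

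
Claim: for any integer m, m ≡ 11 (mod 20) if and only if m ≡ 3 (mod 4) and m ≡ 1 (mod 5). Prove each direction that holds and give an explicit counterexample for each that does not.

Both implications hold.

[⇒] Suppose m ≡ 11 (mod 20); write m = 20j + 11. Since 4 ∣ 20, reducing mod 4 gives m ≡ 11 ≡ 3 (mod 4); since 5 ∣ 20, reducing mod 5 gives m ≡ 11 ≡ 1 (mod 5).

[⇐] Conversely, if m ≡ 3 (mod 4) and m ≡ 1 (mod 5), then by the Chinese remainder theorem m ≡ 11 (mod 20). This is exactly m ≡ 11 (mod 20).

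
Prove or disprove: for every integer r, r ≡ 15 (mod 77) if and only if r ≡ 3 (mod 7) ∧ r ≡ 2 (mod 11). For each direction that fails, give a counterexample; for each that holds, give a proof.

(⟹) This fails: r = 15 gives 15 ≡ 15 (mod 77) but 15 ≡ 1 (mod 7), so the conjunction on the right does not hold.

(⟸) This fails: r = 24 satisfies both congruences on the right (24 ≡ 3 mod 7 and 24 ≡ 2 mod 11) yet 24 ≡ 24 (mod 77), not 15.

Neither implication holds.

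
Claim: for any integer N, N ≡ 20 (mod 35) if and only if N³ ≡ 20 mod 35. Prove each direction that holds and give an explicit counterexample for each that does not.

(⇒) holds; (⇐) fails.

(⇒) Suppose N ≡ 20 (mod 35). Write N = 35j + 20. Then (35j + 20)³ = 42875j³ + 73500j² + 42000j + 8000 = 35(1225j³ + 2100j² + 1200j + 228) + 20, so N³ ≡ 20 (mod 35).

(⇐) This fails: take N = 5. Then 5³ = 125 ≡ 20 (mod 35), yet 5 ≡ 5 (mod 35), not 20.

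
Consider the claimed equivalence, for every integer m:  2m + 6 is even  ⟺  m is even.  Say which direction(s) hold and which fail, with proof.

Only the converse holds.

(←) Suppose m is even. Since 2 is even, 2m is even for every m, so 2m + 6 has the same parity as 6, which is even. Hence 2m + 6 is even.

(→) This fails: take m = 1. Then 2m + 6 = 8, which is even, yet m = 1 is odd, not even.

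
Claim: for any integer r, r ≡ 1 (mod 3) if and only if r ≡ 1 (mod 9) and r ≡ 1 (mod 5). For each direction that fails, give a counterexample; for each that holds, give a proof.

(⇐) If r ≡ 1 (mod 9) and r ≡ 1 (mod 5), then by the Chinese remainder theorem r ≡ 1 (mod 45). Since 1 ≡ 1 (mod 3) and 3 ∣ 45, we get r ≡ 1 (mod 3).

(⇒) This fails: r = 34 gives 34 ≡ 1 (mod 3) but 34 ≡ 7 (mod 9), so the conjunction on the right does not hold.

Only the converse holds.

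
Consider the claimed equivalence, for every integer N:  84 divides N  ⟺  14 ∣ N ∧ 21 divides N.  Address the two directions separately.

Forward direction. If 84 ∣ N, write N = 84q. Since 84 = 6·14, N = 14·(6q), so 14 ∣ N; and since 84 = 4·21, N = 21·(4q), so 21 ∣ N.

Converse. This fails: take N = 42. Both 14 ∣ 42 and 21 ∣ 42, yet 42 is not a multiple of 84 (since 42 = 0·84 + 42), so 84 ∤ 42.

(⇒) holds; (⇐) fails.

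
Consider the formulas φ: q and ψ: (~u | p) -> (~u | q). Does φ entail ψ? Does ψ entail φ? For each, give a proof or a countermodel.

The forward direction holds; the converse fails.

(→) Assume the antecedent. If q is true, (~u | p) -> (~u | q) reduces to true regardless of the other variables. If q is false, the antecedent cannot hold. Either way (~u | p) -> (~u | q) holds.

(←) This fails. Under q = F, p = F, u = F, the left side is false but the right side is true.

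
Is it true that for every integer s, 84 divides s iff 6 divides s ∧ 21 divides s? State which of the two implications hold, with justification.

Not equivalent: only (⇒) holds.

[⇐] This fails: take s = 42. Both 6 ∣ 42 and 21 ∣ 42, yet 42 is not a multiple of 84 (since 42 = 0·84 + 42), so 84 ∤ 42.

[⇒] If 84 ∣ s, write s = 84q. Since 84 = 14·6, s = 6·(14q), so 6 ∣ s; and since 84 = 4·21, s = 21·(4q), so 21 ∣ s.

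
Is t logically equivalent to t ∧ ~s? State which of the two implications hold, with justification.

(⇒) This fails. Under t = T, s = T, the left side is true but the right side is false.

(⇐) Assume the antecedent. If t is true, t reduces to true regardless of the other variables. If t is false, the antecedent cannot hold. Either way t holds.

(⇒) fails; (⇐) holds.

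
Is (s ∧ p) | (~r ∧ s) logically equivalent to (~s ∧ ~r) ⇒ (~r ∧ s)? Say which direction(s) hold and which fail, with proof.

[⇒] Assume the antecedent. If p is true, the antecedent forces (p = T, s = T, r = F) or (p = T, s = T, r = T), and (~s ∧ ~r) ⇒ (~r ∧ s) holds there. If p is false, the antecedent forces (p = F, s = T, r = F), and (~s ∧ ~r) ⇒ (~r ∧ s) holds there. Either way (~s ∧ ~r) ⇒ (~r ∧ s) holds.

[⇐] This fails. Under p = F, s = F, r = T, the left side is false but the right side is true.

The forward direction holds; the converse fails.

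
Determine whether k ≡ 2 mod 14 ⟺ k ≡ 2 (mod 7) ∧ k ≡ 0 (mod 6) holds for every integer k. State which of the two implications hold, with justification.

Not equivalent: only (⇐) holds.

Converse. If k ≡ 2 (mod 7) and k ≡ 0 (mod 6), then by the Chinese remainder theorem k ≡ 30 (mod 42). Since 30 ≡ 2 (mod 14) and 14 ∣ 42, we get k ≡ 2 (mod 14).

Forward direction. This fails: k = 16 gives 16 ≡ 2 (mod 14) but 16 ≡ 4 (mod 6), so the conjunction on the right does not hold.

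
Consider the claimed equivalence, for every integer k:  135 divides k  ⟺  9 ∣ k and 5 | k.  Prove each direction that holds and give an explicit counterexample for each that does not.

(⇒) holds; (⇐) fails.

[⇒] If 135 ∣ k, write k = 135q. Since 135 = 15·9, k = 9·(15q), so 9 ∣ k; and since 135 = 27·5, k = 5·(27q), so 5 ∣ k.

[⇐] This fails: take k = 45. Both 9 ∣ 45 and 5 ∣ 45, yet 45 is not a multiple of 135 (since 45 = 0·135 + 45), so 135 ∤ 45.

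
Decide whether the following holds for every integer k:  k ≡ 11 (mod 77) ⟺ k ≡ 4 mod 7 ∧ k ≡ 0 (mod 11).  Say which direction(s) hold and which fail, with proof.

The biconditional holds.

(⇒) Suppose k ≡ 11 (mod 77); write k = 77j + 11. Since 7 ∣ 77, reducing mod 7 gives k ≡ 11 ≡ 4 (mod 7); since 11 ∣ 77, reducing mod 11 gives k ≡ 11 ≡ 0 (mod 11).

(⇐) Conversely, if k ≡ 4 (mod 7) and k ≡ 0 (mod 11), then by the Chinese remainder theorem k ≡ 11 (mod 77). This is exactly k ≡ 11 (mod 77).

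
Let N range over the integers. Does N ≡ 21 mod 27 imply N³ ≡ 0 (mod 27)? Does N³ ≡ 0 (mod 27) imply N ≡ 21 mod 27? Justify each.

The forward direction holds; the converse fails.

Forward direction. Suppose N ≡ 21 mod 27. Write N = 27j + 21. Then (27j + 21)³ = 19683j³ + 45927j² + 35721j + 9261 = 27(729j³ + 1701j² + 1323j + 343) + 0, so N³ ≡ 0 (mod 27).

Converse. This fails: take N = 0. Then 0³ = 0 ≡ 0 (mod 27), yet 0 ≡ 0 (mod 27), not 21.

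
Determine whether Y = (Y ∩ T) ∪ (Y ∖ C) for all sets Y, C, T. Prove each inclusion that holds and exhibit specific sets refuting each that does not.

The sets are not equal: only the reverse inclusion holds.

(⊇) Let x ∈ (Y ∩ T) ∪ (Y ∖ C). Then either x ∈ Y and x ∉ C, T; or x ∈ Y ∩ T and x ∉ C; or x ∈ Y ∩ C ∩ T. In each case x ∈ Y, so (Y ∩ T) ∪ (Y ∖ C) ⊆ Y.

(⊆) This inclusion fails. Take Y = {1}, C = {1}, T = ∅; then 1 ∈ Y but 1 ∉ (Y ∩ T) ∪ (Y ∖ C).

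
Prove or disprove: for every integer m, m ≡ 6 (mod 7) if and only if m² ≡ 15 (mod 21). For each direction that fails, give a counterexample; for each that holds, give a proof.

[⇒] This fails: take m = 13. Then 13 ≡ 6 (mod 7), but 13² = 169 ≡ 1 (mod 21), not 15.

[⇐] This fails: take m = 15. Then 15² = 225 ≡ 15 (mod 21), yet 15 ≡ 1 (mod 7), not 6.

Neither direction holds.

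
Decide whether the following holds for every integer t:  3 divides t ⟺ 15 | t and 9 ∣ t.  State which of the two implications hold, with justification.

(→) This fails: take t = 3. Certainly 3 ∣ 3, but 15 ∤ 3.

(←) Suppose 15 ∣ t and 9 ∣ t. Any common multiple of 15 and 9 is a multiple of their lcm; here lcm(15, 9) = 15·9/gcd(15, 9) = 135/3 = 45, so 45 ∣ t. Since 3 ∣ 45, it follows that 3 ∣ t.

Only the reverse direction holds.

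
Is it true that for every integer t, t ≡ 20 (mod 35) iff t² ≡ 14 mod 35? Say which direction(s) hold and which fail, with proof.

[⇒] This fails: take t = 20. Then 20 ≡ 20 (mod 35), but 20² = 400 ≡ 15 (mod 35), not 14.

[⇐] This fails: take t = 7. Then 7² = 49 ≡ 14 (mod 35), yet 7 ≡ 7 (mod 35), not 20.

Both directions fail.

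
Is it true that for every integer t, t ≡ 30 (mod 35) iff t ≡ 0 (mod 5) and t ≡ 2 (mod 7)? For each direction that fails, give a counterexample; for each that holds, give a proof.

(⇐) If t ≡ 0 (mod 5) and t ≡ 2 (mod 7), then by the Chinese remainder theorem t ≡ 30 (mod 35). This is exactly t ≡ 30 (mod 35).

(⇒) Suppose t ≡ 30 (mod 35); write t = 35j + 30. Since 5 ∣ 35, reducing mod 5 gives t ≡ 30 ≡ 0 (mod 5); since 7 ∣ 35, reducing mod 7 gives t ≡ 30 ≡ 2 (mod 7).

Both directions hold; the statement is true.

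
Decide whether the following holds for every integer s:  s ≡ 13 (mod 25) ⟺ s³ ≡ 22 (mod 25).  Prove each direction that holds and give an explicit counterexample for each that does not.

Both implications hold.

Forward direction. Suppose s ≡ 13 (mod 25). Write s = 25j + 13. Then (25j + 13)³ = 15625j³ + 24375j² + 12675j + 2197 = 25(625j³ + 975j² + 507j + 87) + 22, so s³ ≡ 22 (mod 25).

Converse. Suppose s³ ≡ 22 (mod 25). The only residue r in {0, …, 24} with r³ ≡ 22 (mod 25) is r = 13, so s ≡ 13 (mod 25).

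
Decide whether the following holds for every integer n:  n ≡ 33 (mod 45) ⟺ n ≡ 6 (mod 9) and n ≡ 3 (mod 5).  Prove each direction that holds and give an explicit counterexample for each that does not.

Both directions hold.

(⇐) If n ≡ 6 (mod 9) and n ≡ 3 (mod 5), then by the Chinese remainder theorem n ≡ 33 (mod 45). This is exactly n ≡ 33 (mod 45).

(⇒) Suppose n ≡ 33 (mod 45); write n = 45j + 33. Since 9 ∣ 45, reducing mod 9 gives n ≡ 33 ≡ 6 (mod 9); since 5 ∣ 45, reducing mod 5 gives n ≡ 33 ≡ 3 (mod 5).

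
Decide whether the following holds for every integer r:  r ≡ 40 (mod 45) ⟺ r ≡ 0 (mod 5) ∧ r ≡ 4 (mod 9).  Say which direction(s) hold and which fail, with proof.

Equivalent; both directions hold.

(⟹) Suppose r ≡ 40 (mod 45); write r = 45j + 40. Since 5 ∣ 45, reducing mod 5 gives r ≡ 40 ≡ 0 (mod 5); since 9 ∣ 45, reducing mod 9 gives r ≡ 40 ≡ 4 (mod 9).

(⟸) Conversely, if r ≡ 0 (mod 5) and r ≡ 4 (mod 9), then by the Chinese remainder theorem r ≡ 40 (mod 45). This is exactly r ≡ 40 (mod 45).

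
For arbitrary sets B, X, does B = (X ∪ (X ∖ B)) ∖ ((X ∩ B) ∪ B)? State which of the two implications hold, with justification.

Both inclusions fail.

(⟹) This inclusion fails. Take B = {1}, X = ∅; then 1 ∈ B but 1 ∉ (X ∪ (X ∖ B)) ∖ ((X ∩ B) ∪ B).

(⟸) This inclusion fails. Take B = ∅, X = {1}; then 1 ∈ (X ∪ (X ∖ B)) ∖ ((X ∩ B) ∪ B) but 1 ∉ B.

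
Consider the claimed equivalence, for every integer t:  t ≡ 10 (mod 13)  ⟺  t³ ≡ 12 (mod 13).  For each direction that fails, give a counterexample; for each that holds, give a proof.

Only the forward implication holds.

(⇒) Suppose t ≡ 10 (mod 13). Write t = 13j + 10. Then (13j + 10)³ = 2197j³ + 5070j² + 3900j + 1000 = 13(169j³ + 390j² + 300j + 76) + 12, so t³ ≡ 12 (mod 13).

(⇐) This fails: take t = 4. Then 4³ = 64 ≡ 12 (mod 13), yet 4 ≡ 4 (mod 13), not 10.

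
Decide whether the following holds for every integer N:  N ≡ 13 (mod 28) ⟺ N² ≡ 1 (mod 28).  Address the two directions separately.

Only the forward direction holds.

[⇒] Suppose N ≡ 13 (mod 28). Write N = 28j + 13. Then (28j + 13)² = 784j² + 728j + 169 = 28(28j² + 26j + 6) + 1, so N² ≡ 1 (mod 28).

[⇐] This fails: take N = 1. Then 1² = 1 ≡ 1 (mod 28), yet 1 ≡ 1 (mod 28), not 13.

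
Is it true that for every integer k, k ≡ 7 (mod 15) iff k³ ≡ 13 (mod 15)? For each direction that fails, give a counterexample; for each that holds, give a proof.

Both directions hold.

Forward direction. Suppose k ≡ 7 (mod 15). Write k = 15j + 7. Then (15j + 7)³ = 3375j³ + 4725j² + 2205j + 343 = 15(225j³ + 315j² + 147j + 22) + 13, so k³ ≡ 13 (mod 15).

Converse. Suppose k³ ≡ 13 (mod 15). The only residue r in {0, …, 14} with r³ ≡ 13 (mod 15) is r = 7, so k ≡ 7 (mod 15).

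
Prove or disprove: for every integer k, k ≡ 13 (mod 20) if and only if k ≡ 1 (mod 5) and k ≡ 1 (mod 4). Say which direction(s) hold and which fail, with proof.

[⇒] This fails: k = 13 gives 13 ≡ 13 (mod 20) but 13 ≡ 3 (mod 5), so the conjunction on the right does not hold.

[⇐] This fails: k = 1 satisfies both congruences on the right (1 ≡ 1 mod 5 and 1 ≡ 1 mod 4) yet 1 ≡ 1 (mod 20), not 13.

Both directions fail.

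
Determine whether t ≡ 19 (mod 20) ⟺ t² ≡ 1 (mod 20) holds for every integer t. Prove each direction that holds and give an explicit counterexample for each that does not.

Only the forward direction holds.

(⇒) Suppose t ≡ 19 (mod 20). Write t = 20j + 19. Then (20j + 19)² = 400j² + 760j + 361 = 20(20j² + 38j + 18) + 1, so t² ≡ 1 (mod 20).

(⇐) This fails: take t = 1. Then 1² = 1 ≡ 1 (mod 20), yet 1 ≡ 1 (mod 20), not 19.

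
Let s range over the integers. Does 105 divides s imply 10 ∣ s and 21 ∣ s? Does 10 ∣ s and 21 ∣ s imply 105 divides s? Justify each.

(⇐) Suppose 10 ∣ s and 21 ∣ s. Any common multiple of 10 and 21 is a multiple of their lcm; here gcd(10, 21) = 1, so lcm(10, 21) = 10·21 = 210, so 210 ∣ s. Since 105 ∣ 210, it follows that 105 ∣ s.

(⇒) This fails: take s = 105. Certainly 105 ∣ 105, but 10 ∤ 105.

The forward direction fails; the converse holds.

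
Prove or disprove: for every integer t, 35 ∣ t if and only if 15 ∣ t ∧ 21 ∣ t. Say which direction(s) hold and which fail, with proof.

(⟸) Suppose 15 ∣ t and 21 ∣ t. Any common multiple of 15 and 21 is a multiple of their lcm; here lcm(15, 21) = 15·21/gcd(15, 21) = 315/3 = 105, so 105 ∣ t. Since 35 ∣ 105, it follows that 35 ∣ t.

(⟹) This fails: take t = 35. Certainly 35 ∣ 35, but 15 ∤ 35.

(⇒) fails; (⇐) holds.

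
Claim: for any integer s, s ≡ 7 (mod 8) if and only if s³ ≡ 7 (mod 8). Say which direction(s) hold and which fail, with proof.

Equivalent; both directions hold.

(→) Suppose s ≡ 7 (mod 8). Write s = 8j + 7. Then (8j + 7)³ = 512j³ + 1344j² + 1176j + 343 = 8(64j³ + 168j² + 147j + 42) + 7, so s³ ≡ 7 (mod 8).

(←) For the converse, argue contrapositively. If s ≢ 7 (mod 8), then s is congruent to one of 0, 1, 2, 3, 4, 5, 6 modulo 8, and these give s³ ≡ 0, 1, 0, 3, 0, 5, 0 respectively — never 7.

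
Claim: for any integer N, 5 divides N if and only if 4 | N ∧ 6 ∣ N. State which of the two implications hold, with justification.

(⇒) This fails: take N = 5. Certainly 5 ∣ 5, but 4 ∤ 5.

(⇐) This fails: take N = 12. Both 4 ∣ 12 and 6 ∣ 12, yet 12 is not a multiple of 5 (since 12 = 2·5 + 2), so 5 ∤ 12.

Neither direction holds.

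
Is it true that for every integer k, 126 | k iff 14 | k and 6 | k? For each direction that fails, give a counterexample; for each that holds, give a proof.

The forward direction holds; the converse fails.

[⇐] This fails: take k = 42. Both 14 ∣ 42 and 6 ∣ 42, yet 42 is not a multiple of 126 (since 42 = 0·126 + 42), so 126 ∤ 42.

[⇒] If 126 ∣ k, write k = 126q. Since 126 = 9·14, k = 14·(9q), so 14 ∣ k; and since 126 = 21·6, k = 6·(21q), so 6 ∣ k.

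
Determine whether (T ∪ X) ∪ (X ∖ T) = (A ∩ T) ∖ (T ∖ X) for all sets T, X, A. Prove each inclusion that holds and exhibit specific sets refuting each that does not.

(⊇) Let x ∈ (A ∩ T) ∖ (T ∖ X). Then x ∈ T ∩ X ∩ A, from which x ∈ (T ∪ X) ∪ (X ∖ T).

(⊆) This inclusion fails. Take T = {1}, X = ∅, A = ∅; then 1 ∈ (T ∪ X) ∪ (X ∖ T) but 1 ∉ (A ∩ T) ∖ (T ∖ X).

(⊆) fails; (⊇) holds.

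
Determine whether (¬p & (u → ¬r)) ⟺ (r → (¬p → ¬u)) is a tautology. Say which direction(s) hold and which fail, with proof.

Only the forward implication holds.

Forward direction. Assume the antecedent. If u is true, the antecedent forces (p = F, u = T, r = F), and r → (¬p → ¬u) holds there. If u is false, r → (¬p → ¬u) reduces to true regardless of the other variables. Either way r → (¬p → ¬u) holds.

Converse. This fails. Under p = T, u = F, r = F, the left side is false but the right side is true.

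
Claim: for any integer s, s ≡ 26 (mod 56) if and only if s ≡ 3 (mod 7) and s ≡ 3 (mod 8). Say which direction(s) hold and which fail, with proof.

(→) This fails: s = 26 gives 26 ≡ 26 (mod 56) but 26 ≡ 5 (mod 7), so the conjunction on the right does not hold.

(←) This fails: s = 3 satisfies both congruences on the right (3 ≡ 3 mod 7 and 3 ≡ 3 mod 8) yet 3 ≡ 3 (mod 56), not 26.

(⇒) fails and (⇐) fails.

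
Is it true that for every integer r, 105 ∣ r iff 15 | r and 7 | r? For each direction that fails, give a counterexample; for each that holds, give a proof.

Equivalent; both directions hold.

(⟹) If 105 ∣ r, write r = 105q. Since 105 = 7·15, r = 15·(7q), so 15 ∣ r; and since 105 = 15·7, r = 7·(15q), so 7 ∣ r.

(⟸) Suppose 15 ∣ r and 7 ∣ r. Any common multiple of 15 and 7 is a multiple of their lcm; here gcd(15, 7) = 1, so lcm(15, 7) = 15·7 = 105, so 105 ∣ r.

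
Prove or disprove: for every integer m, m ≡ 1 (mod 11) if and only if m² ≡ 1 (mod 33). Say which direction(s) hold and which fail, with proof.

(⇒) fails and (⇐) fails.

(⟹) This fails: take m = 12. Then 12 ≡ 1 (mod 11), but 12² = 144 ≡ 12 (mod 33), not 1.

(⟸) This fails: take m = 10. Then 10² = 100 ≡ 1 (mod 33), yet 10 ≡ 10 (mod 11), not 1.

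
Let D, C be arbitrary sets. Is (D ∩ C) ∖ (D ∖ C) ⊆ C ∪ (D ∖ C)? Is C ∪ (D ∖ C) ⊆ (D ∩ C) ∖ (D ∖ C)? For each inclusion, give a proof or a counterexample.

The sets are not equal: only the forward inclusion holds.

(⟹) Let x ∈ (D ∩ C) ∖ (D ∖ C). Then x ∈ D ∩ C, from which x ∈ C ∪ (D ∖ C).

(⟸) This inclusion fails. Take D = {1}, C = ∅; then 1 ∈ C ∪ (D ∖ C) but 1 ∉ (D ∩ C) ∖ (D ∖ C).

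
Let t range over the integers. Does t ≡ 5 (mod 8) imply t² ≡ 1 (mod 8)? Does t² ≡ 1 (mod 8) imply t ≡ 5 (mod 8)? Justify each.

[⇐] This fails: take t = 1. Then 1² = 1 ≡ 1 (mod 8), yet 1 ≡ 1 (mod 8), not 5.

[⇒] Suppose t ≡ 5 (mod 8). Write t = 8j + 5. Then (8j + 5)² = 64j² + 80j + 25 = 8(8j² + 10j + 3) + 1, so t² ≡ 1 (mod 8).

Only the forward implication holds.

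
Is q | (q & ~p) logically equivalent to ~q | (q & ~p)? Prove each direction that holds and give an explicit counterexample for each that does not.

Both directions fail.

(⟹) This fails. Under q = T, p = T, the left side is true but the right side is false.

(⟸) This fails. Under q = F, p = F, the left side is false but the right side is true.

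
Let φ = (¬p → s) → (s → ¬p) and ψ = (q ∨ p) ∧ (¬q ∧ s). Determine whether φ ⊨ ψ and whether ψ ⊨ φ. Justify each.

(⇒) fails and (⇐) fails.

(⇒) This fails. Under q = F, p = F, s = F, the left side is true but the right side is false.

(⇐) This fails. Under q = F, p = T, s = T, the left side is false but the right side is true.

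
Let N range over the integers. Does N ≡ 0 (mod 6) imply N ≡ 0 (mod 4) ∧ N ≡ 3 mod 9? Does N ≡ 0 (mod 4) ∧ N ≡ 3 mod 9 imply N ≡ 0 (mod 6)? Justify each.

(⟹) This fails: N = 0 gives 0 ≡ 0 (mod 6) but 0 ≡ 0 (mod 9), so the conjunction on the right does not hold.

(⟸) Conversely, if N ≡ 0 (mod 4) and N ≡ 3 (mod 9), then by the Chinese remainder theorem N ≡ 12 (mod 36). Since 12 ≡ 0 (mod 6) and 6 ∣ 36, we get N ≡ 0 (mod 6).

Only the converse holds.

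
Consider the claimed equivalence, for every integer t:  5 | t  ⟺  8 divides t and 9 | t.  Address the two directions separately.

(⇒) This fails: take t = 5. Certainly 5 ∣ 5, but 8 ∤ 5.

(⇐) This fails: take t = 72. Both 8 ∣ 72 and 9 ∣ 72, yet 72 is not a multiple of 5 (since 72 = 14·5 + 2), so 5 ∤ 72.

Neither direction holds.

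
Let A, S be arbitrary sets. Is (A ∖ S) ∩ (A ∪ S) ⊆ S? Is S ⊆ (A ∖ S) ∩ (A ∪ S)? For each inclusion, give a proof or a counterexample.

Neither inclusion holds.

Forward inclusion. This inclusion fails. Take A = {1}, S = ∅; then 1 ∈ (A ∖ S) ∩ (A ∪ S) but 1 ∉ S.

Reverse inclusion. This inclusion fails. Take A = ∅, S = {1}; then 1 ∈ S but 1 ∉ (A ∖ S) ∩ (A ∪ S).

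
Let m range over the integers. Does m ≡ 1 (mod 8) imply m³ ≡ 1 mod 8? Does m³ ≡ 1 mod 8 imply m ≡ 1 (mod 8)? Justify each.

Both directions hold.

(←) Suppose m³ ≡ 1 (mod 8). The only residue r in {0, …, 7} with r³ ≡ 1 (mod 8) is r = 1, so m ≡ 1 (mod 8).

(→) Suppose m ≡ 1 (mod 8). Write m = 8j + 1. Then (8j + 1)³ = 512j³ + 192j² + 24j + 1 = 8(64j³ + 24j² + 3j) + 1, so m³ ≡ 1 (mod 8).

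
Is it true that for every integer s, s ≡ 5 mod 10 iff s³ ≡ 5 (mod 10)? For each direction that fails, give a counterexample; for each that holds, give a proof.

(⟹) Suppose s ≡ 5 mod 10. Write s = 10j + 5. Then (10j + 5)³ = 1000j³ + 1500j² + 750j + 125 = 10(100j³ + 150j² + 75j + 12) + 5, so s³ ≡ 5 (mod 10).

(⟸) Conversely, suppose s³ ≡ 5 (mod 10). The only residue r in {0, …, 9} with r³ ≡ 5 (mod 10) is r = 5, so s ≡ 5 (mod 10).

Both implications hold.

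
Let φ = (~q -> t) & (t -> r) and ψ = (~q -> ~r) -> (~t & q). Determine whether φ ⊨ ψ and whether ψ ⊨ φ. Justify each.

Neither implication holds.

(⇒) This fails. Under t = T, q = T, r = T, the left side is true but the right side is false.

(⇐) This fails. Under t = F, q = F, r = T, the left side is false but the right side is true.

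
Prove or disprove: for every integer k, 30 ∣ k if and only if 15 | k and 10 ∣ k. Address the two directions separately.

Both directions hold; the statement is true.

(⟸) Suppose 15 ∣ k and 10 ∣ k. Any common multiple of 15 and 10 is a multiple of their lcm; here lcm(15, 10) = 15·10/gcd(15, 10) = 150/5 = 30, so 30 ∣ k.

(⟹) If 30 ∣ k, write k = 30q. Since 30 = 2·15, k = 15·(2q), so 15 ∣ k; and since 30 = 3·10, k = 10·(3q), so 10 ∣ k.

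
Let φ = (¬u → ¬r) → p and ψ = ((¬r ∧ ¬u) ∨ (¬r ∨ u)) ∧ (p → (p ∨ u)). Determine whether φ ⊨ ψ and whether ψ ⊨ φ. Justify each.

Forward direction. This fails. Under u = F, p = F, r = T, the left side is true but the right side is false.

Converse. This fails. Under u = F, p = F, r = F, the left side is false but the right side is true.

Neither implication holds.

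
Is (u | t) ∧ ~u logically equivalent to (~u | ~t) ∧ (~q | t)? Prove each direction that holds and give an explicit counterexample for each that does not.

(⟹) Assume the antecedent. If u is true, the antecedent cannot hold. If u is false, the antecedent forces (u = F, q = F, t = T) or (u = F, q = T, t = T), and (~u | ~t) ∧ (~q | t) holds there. Either way (~u | ~t) ∧ (~q | t) holds.

(⟸) This fails. Under u = F, q = F, t = F, the left side is false but the right side is true.

The forward direction holds; the converse fails.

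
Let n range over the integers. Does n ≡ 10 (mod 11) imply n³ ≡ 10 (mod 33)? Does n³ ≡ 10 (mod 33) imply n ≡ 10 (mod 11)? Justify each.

(⇒) fails; (⇐) holds.

(←) The residues r modulo 33 with r³ ≡ 10 (mod 33) are exactly {10}, and each is ≡ 10 (mod 11).

(→) This fails: take n = 21. Then 21 ≡ 10 (mod 11), but 21³ = 9261 ≡ 21 (mod 33), not 10.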